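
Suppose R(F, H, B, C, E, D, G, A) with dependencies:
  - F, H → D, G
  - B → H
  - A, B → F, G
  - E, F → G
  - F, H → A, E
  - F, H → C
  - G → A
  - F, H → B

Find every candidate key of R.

{A, B}, {B, F}, {B, G}, {F, H}

{A, B}⁺ = {A, B, C, D, E, F, G, H} — all of the relation — so {A, B} is a candidate key.
{B, F}⁺ = {A, B, C, D, E, F, G, H} — all of the relation — so {B, F} is a candidate key.
{B, G}⁺ = {A, B, C, D, E, F, G, H} — all of the relation — so {B, G} is a candidate key.
{F, H}⁺ = {A, B, C, D, E, F, G, H} — all of the relation — so {F, H} is a candidate key.
No proper subset of any of these is a key, and no other minimal superkey exists.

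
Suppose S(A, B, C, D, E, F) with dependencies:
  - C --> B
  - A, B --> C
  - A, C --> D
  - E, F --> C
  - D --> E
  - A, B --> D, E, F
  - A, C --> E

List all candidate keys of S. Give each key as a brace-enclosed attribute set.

{A, B}, {A, C}, {A, D, F}, {A, E, F}

{A} never appears on the right of any FD, so every key must include it.
Closure of {A, B} is {A, B, C, D, E, F}, the whole schema; {A, B} is a candidate key.
Closure of {A, C} is {A, B, C, D, E, F}, the whole schema; {A, C} is a candidate key.
Closure of {A, D, F} is {A, B, C, D, E, F}, the whole schema; {A, D, F} is a candidate key.
Closure of {A, E, F} is {A, B, C, D, E, F}, the whole schema; {A, E, F} is a candidate key.
These are minimal and exhaustive — every other superkey contains one of them.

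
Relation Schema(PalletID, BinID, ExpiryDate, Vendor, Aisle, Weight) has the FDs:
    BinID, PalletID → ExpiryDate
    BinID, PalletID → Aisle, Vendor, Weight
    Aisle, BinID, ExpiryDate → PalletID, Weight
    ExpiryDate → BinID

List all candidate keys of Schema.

{Aisle, ExpiryDate}, {BinID, PalletID}, {ExpiryDate, PalletID}

Closure of {Aisle, ExpiryDate} is {Aisle, BinID, ExpiryDate, PalletID, Vendor, Weight}, the whole schema; {Aisle, ExpiryDate} is a candidate key.
Closure of {BinID, PalletID} is {Aisle, BinID, ExpiryDate, PalletID, Vendor, Weight}, the whole schema; {BinID, PalletID} is a candidate key.
Closure of {ExpiryDate, PalletID} is {Aisle, BinID, ExpiryDate, PalletID, Vendor, Weight}, the whole schema; {ExpiryDate, PalletID} is a candidate key.
Any other superkey properly contains one of these, so there are no further candidate keys.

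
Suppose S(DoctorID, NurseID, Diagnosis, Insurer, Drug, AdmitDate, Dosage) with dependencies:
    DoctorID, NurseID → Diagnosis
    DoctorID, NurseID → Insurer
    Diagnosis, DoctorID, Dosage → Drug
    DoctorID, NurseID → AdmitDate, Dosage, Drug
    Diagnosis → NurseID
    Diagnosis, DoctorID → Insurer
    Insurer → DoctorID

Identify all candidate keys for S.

{Diagnosis, DoctorID}, {Diagnosis, Insurer}, {DoctorID, NurseID}, {Insurer, NurseID}

{Diagnosis, DoctorID}⁺ = {AdmitDate, Diagnosis, DoctorID, Dosage, Drug, Insurer, NurseID} — all of the relation — so {Diagnosis, DoctorID} is a candidate key.
{Diagnosis, Insurer}⁺ = {AdmitDate, Diagnosis, DoctorID, Dosage, Drug, Insurer, NurseID} — all of the relation — so {Diagnosis, Insurer} is a candidate key.
{DoctorID, NurseID}⁺ = {AdmitDate, Diagnosis, DoctorID, Dosage, Drug, Insurer, NurseID} — all of the relation — so {DoctorID, NurseID} is a candidate key.
{Insurer, NurseID}⁺ = {AdmitDate, Diagnosis, DoctorID, Dosage, Drug, Insurer, NurseID} — all of the relation — so {Insurer, NurseID} is a candidate key.
No proper subset of any of these is a key, and no other minimal superkey exists.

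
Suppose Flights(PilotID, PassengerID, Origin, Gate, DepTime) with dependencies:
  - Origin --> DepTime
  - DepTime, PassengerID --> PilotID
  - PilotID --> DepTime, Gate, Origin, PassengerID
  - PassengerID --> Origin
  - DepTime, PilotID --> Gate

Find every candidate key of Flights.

Closure of {PassengerID} is {DepTime, Gate, Origin, PassengerID, PilotID}, the whole schema; {PassengerID} is a candidate key.
Closure of {PilotID} is {DepTime, Gate, Origin, PassengerID, PilotID}, the whole schema; {PilotID} is a candidate key.
Any other superkey properly contains one of these, so there are no further candidate keys.

{PassengerID}, {PilotID}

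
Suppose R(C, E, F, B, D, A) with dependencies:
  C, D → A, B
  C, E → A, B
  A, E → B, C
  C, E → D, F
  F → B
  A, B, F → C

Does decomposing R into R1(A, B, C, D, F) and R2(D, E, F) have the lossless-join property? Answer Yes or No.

No

R1 ∩ R2 = {D, F}; its closure under F is {B, D, F}.
R1 ⊄ {B, D, F} and R2 ⊄ {B, D, F}, so the split is lossy.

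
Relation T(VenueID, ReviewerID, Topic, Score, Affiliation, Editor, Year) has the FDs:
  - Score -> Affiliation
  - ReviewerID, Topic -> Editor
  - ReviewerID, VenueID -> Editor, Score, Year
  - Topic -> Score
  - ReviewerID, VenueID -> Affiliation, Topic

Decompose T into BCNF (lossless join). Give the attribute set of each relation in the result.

Candidate key of the original relation: {ReviewerID, VenueID}.
In {Affiliation, Editor, ReviewerID, Score, Topic, VenueID, Year}, {Score} is not a superkey ({Score}⁺ restricted to this set is {Affiliation, Score}), so split on Score -> Affiliation into {Affiliation, Score} and {Editor, ReviewerID, Score, Topic, VenueID, Year}.
{Affiliation, Score} is in BCNF.
In {Editor, ReviewerID, Score, Topic, VenueID, Year}, {ReviewerID, Topic} is not a superkey ({ReviewerID, Topic}⁺ restricted to this set is {Editor, ReviewerID, Score, Topic}), so split on ReviewerID, Topic -> Editor, Score into {Editor, ReviewerID, Score, Topic} and {ReviewerID, Topic, VenueID, Year}.
In {Editor, ReviewerID, Score, Topic}, {Topic} is not a superkey ({Topic}⁺ restricted to this set is {Score, Topic}), so split on Topic -> Score into {Score, Topic} and {Editor, ReviewerID, Topic}.
{Score, Topic} is in BCNF.
{Editor, ReviewerID, Topic} is in BCNF.
{ReviewerID, Topic, VenueID, Year} is in BCNF.

{Affiliation, Score}; {Editor, ReviewerID, Topic}; {ReviewerID, Topic, VenueID, Year}; {Score, Topic}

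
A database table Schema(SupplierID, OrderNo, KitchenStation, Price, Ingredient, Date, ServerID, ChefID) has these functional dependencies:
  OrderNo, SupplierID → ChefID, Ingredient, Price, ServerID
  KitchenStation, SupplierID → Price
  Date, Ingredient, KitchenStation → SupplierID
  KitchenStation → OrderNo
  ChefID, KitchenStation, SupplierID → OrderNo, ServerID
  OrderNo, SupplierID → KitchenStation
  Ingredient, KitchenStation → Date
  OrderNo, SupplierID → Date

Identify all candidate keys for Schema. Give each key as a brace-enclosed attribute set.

{Ingredient, KitchenStation}, {KitchenStation, SupplierID}, {OrderNo, SupplierID}

{Ingredient, KitchenStation}⁺ = {ChefID, Date, Ingredient, KitchenStation, OrderNo, Price, ServerID, SupplierID} — all of the relation — so {Ingredient, KitchenStation} is a candidate key.
{KitchenStation, SupplierID}⁺ = {ChefID, Date, Ingredient, KitchenStation, OrderNo, Price, ServerID, SupplierID} — all of the relation — so {KitchenStation, SupplierID} is a candidate key.
{OrderNo, SupplierID}⁺ = {ChefID, Date, Ingredient, KitchenStation, OrderNo, Price, ServerID, SupplierID} — all of the relation — so {OrderNo, SupplierID} is a candidate key.
These are minimal and exhaustive — every other superkey contains one of them.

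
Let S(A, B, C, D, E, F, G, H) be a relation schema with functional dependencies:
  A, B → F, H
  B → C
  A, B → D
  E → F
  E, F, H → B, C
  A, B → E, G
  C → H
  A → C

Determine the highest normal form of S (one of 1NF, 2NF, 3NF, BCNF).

1NF

Candidate keys: {A, B}, {A, E}. Prime attributes: {A, B, E}.
B → C breaks BCNF: {B}⁺ = {B, C, H}, so {B} is not a superkey.
Because {C} is non-prime and the left side of B → C is not a superkey, the relation is not in 3NF.
The proper key subset {A} of {A, B} determines non-prime {C, H}, so the relation is not even in 2NF.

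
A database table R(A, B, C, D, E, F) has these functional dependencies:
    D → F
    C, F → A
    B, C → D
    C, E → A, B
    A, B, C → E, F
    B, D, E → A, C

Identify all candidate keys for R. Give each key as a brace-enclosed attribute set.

{B, C}, {B, D, E}, {C, E}

Closure of {B, C} is {A, B, C, D, E, F}, the whole schema; {B, C} is a candidate key.
Closure of {C, E} is {A, B, C, D, E, F}, the whole schema; {C, E} is a candidate key.
Closure of {B, D, E} is {A, B, C, D, E, F}, the whole schema; {B, D, E} is a candidate key.
No proper subset of any of these is a key, and no other minimal superkey exists.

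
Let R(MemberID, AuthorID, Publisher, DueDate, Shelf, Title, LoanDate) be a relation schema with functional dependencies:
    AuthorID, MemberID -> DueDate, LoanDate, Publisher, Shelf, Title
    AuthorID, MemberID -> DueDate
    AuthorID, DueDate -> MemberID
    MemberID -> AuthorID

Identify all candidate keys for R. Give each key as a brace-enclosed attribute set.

{MemberID} is a candidate key since {MemberID}⁺ = {AuthorID, DueDate, LoanDate, MemberID, Publisher, Shelf, Title} covers every attribute.
{AuthorID, DueDate} is a candidate key since {AuthorID, DueDate}⁺ = {AuthorID, DueDate, LoanDate, MemberID, Publisher, Shelf, Title} covers every attribute.
These are minimal and exhaustive — every other superkey contains one of them.

{AuthorID, DueDate}, {MemberID}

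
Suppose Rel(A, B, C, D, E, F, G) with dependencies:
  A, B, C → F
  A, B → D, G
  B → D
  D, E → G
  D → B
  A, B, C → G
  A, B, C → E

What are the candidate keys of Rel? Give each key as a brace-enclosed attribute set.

No FD produces {A, C}, so they must be in every candidate key.
{A, B, C} is a candidate key since {A, B, C}⁺ = {A, B, C, D, E, F, G} covers every attribute.
{A, C, D} is a candidate key since {A, C, D}⁺ = {A, B, C, D, E, F, G} covers every attribute.
No proper subset of any of these is a key, and no other minimal superkey exists.

{A, B, C}, {A, C, D}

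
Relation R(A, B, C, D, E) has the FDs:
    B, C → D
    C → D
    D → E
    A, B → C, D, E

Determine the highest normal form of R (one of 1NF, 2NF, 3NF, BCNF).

Candidate key: {A, B}. Prime attributes: {A, B}.
B, C → D: {B, C}⁺ = {B, C, D, E}, which is not all of the attributes, so the left side is not a superkey — BCNF is violated.
B, C → D has non-prime {D} on the right and a non-superkey on the left, so 3NF fails.
Checking every proper subset of each key, none determines a non-prime attribute — 2NF is satisfied.

2NF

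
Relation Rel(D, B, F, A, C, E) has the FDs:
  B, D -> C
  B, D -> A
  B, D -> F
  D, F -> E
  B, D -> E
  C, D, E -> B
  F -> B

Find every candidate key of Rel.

{B, D}, {C, D, E}, {D, F}

No FD produces {D}, so it must be in every candidate key.
{B, D}⁺ = {A, B, C, D, E, F}, which is every attribute, so {B, D} is a candidate key.
{D, F}⁺ = {A, B, C, D, E, F}, which is every attribute, so {D, F} is a candidate key.
{C, D, E}⁺ = {A, B, C, D, E, F}, which is every attribute, so {C, D, E} is a candidate key.
No proper subset of any of these is a key, and no other minimal superkey exists.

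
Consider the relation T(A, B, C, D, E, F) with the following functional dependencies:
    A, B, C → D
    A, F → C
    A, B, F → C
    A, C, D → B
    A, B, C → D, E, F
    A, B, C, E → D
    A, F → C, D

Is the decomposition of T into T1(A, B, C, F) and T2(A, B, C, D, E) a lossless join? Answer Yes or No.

Yes

Common attributes: {A, B, C}; their closure is {A, B, C, D, E, F}.
T1 is contained in that closure, so T1 ∩ T2 → T1 holds and the join is lossless.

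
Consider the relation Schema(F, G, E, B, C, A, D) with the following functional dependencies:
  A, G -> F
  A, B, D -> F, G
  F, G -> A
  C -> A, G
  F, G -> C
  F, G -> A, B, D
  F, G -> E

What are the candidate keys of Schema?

{A, B, D}, {A, G}, {C}, {F, G}

{C}⁺ = {A, B, C, D, E, F, G}, which is every attribute, so {C} is a candidate key.
{A, G}⁺ = {A, B, C, D, E, F, G}, which is every attribute, so {A, G} is a candidate key.
{F, G}⁺ = {A, B, C, D, E, F, G}, which is every attribute, so {F, G} is a candidate key.
{A, B, D}⁺ = {A, B, C, D, E, F, G}, which is every attribute, so {A, B, D} is a candidate key.
No proper subset of any of these is a key, and no other minimal superkey exists.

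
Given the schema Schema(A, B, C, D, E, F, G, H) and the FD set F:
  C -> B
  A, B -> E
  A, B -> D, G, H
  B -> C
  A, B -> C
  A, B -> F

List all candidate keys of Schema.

{A} never appears on the right of any FD, so every key must include it.
Closure of {A, B} is {A, B, C, D, E, F, G, H}, the whole schema; {A, B} is a candidate key.
Closure of {A, C} is {A, B, C, D, E, F, G, H}, the whole schema; {A, C} is a candidate key.
Any other superkey properly contains one of these, so there are no further candidate keys.

{A, B}, {A, C}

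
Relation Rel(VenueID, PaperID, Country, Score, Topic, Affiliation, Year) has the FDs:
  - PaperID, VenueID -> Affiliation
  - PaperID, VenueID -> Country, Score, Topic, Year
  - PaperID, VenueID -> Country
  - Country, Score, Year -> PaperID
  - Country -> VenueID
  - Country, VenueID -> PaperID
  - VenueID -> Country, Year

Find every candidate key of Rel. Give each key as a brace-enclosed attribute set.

{Country} is a candidate key since {Country}⁺ = {Affiliation, Country, PaperID, Score, Topic, VenueID, Year} covers every attribute.
{VenueID} is a candidate key since {VenueID}⁺ = {Affiliation, Country, PaperID, Score, Topic, VenueID, Year} covers every attribute.
Any other superkey properly contains one of these, so there are no further candidate keys.

{Country}, {VenueID}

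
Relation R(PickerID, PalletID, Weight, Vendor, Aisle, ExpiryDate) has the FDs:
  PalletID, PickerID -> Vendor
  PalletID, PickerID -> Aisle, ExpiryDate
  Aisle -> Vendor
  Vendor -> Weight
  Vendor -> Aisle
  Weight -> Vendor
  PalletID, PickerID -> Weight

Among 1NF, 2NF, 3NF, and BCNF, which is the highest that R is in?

Candidate key: {PalletID, PickerID}. Prime attributes: {PalletID, PickerID}.
For Aisle -> Vendor we have {Aisle}⁺ = {Aisle, Vendor, Weight}; {Aisle} is not a superkey, so BCNF fails.
Aisle -> Vendor determines the non-prime attribute {Vendor} from a non-superkey — 3NF is violated.
No proper subset of a key has a non-prime attribute in its closure, so there is no partial dependency; 2NF holds.

2NF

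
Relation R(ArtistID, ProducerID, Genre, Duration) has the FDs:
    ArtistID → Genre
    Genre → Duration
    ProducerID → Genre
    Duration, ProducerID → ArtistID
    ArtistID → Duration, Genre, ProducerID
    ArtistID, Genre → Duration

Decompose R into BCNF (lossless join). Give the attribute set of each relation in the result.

Candidate keys of the original relation: {ArtistID}, {ProducerID}.
Within {ArtistID, Duration, Genre, ProducerID}: {Genre}⁺ ∩ {ArtistID, Duration, Genre, ProducerID} = {Duration, Genre}, not the whole set, so Genre → Duration violates BCNF; decompose into {Duration, Genre} and {ArtistID, Genre, ProducerID}.
{Duration, Genre} is in BCNF.
{ArtistID, Genre, ProducerID} is in BCNF.

{ArtistID, Genre, ProducerID}; {Duration, Genre}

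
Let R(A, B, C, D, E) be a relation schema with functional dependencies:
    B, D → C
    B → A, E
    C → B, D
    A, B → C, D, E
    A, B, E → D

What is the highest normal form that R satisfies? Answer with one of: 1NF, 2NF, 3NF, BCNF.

Candidate keys: {B}, {C}. Prime attributes: {B, C}.
Each dependency's left side is a superkey — BCNF holds.

BCNF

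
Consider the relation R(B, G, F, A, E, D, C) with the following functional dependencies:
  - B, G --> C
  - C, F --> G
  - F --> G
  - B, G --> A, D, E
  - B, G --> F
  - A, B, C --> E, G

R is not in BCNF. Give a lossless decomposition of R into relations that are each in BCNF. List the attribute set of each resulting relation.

Candidate keys of the original relation: {A, B, C}, {B, F}, {B, G}.
Within {A, B, C, D, E, F, G}: {C, F}⁺ ∩ {A, B, C, D, E, F, G} = {C, F, G}, not the whole set, so C, F --> G violates BCNF; decompose into {C, F, G} and {A, B, C, D, E, F}.
Within {C, F, G}: {F}⁺ ∩ {C, F, G} = {F, G}, not the whole set, so F --> G violates BCNF; decompose into {F, G} and {C, F}.
{F, G} has no BCNF violation.
{C, F} has no BCNF violation.
{A, B, C, D, E, F} has no BCNF violation.

{A, B, C, D, E, F}; {F, G}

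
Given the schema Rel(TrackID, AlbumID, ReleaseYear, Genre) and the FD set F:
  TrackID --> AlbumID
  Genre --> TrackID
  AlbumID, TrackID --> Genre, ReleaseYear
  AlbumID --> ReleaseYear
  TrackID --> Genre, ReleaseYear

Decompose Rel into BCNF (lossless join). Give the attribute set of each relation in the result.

Candidate keys of the original relation: {Genre}, {TrackID}.
In {AlbumID, Genre, ReleaseYear, TrackID}, {AlbumID} is not a superkey ({AlbumID}⁺ restricted to this set is {AlbumID, ReleaseYear}), so split on AlbumID --> ReleaseYear into {AlbumID, ReleaseYear} and {AlbumID, Genre, TrackID}.
{AlbumID, ReleaseYear} is in BCNF.
{AlbumID, Genre, TrackID} is in BCNF.

{AlbumID, Genre, TrackID}; {AlbumID, ReleaseYear}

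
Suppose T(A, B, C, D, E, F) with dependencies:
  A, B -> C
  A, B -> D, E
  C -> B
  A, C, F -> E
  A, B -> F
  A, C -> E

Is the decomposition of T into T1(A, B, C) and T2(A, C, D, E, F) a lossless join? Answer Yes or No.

T1 ∩ T2 = {A, C}; its closure under F is {A, B, C, D, E, F}.
Since T1 ⊆ {A, B, C, D, E, F}, the intersection is a superkey of T1; the decomposition is lossless.

Yes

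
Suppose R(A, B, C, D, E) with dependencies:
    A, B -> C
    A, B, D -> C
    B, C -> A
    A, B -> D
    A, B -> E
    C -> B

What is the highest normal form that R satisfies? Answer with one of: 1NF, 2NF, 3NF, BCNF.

Candidate keys: {A, B}, {C}. Prime attributes: {A, B, C}.
The left-hand side of every FD is a superkey, so BCNF is satisfied.

BCNF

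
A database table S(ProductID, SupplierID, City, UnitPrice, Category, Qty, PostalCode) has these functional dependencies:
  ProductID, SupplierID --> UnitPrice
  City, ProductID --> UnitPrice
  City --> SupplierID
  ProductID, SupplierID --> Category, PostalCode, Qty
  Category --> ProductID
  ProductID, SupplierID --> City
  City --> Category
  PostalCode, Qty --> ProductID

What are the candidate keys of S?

{Category, SupplierID}, {City}, {PostalCode, Qty, SupplierID}, {ProductID, SupplierID}

{City} is a candidate key since {City}⁺ = {Category, City, PostalCode, ProductID, Qty, SupplierID, UnitPrice} covers every attribute.
{Category, SupplierID} is a candidate key since {Category, SupplierID}⁺ = {Category, City, PostalCode, ProductID, Qty, SupplierID, UnitPrice} covers every attribute.
{ProductID, SupplierID} is a candidate key since {ProductID, SupplierID}⁺ = {Category, City, PostalCode, ProductID, Qty, SupplierID, UnitPrice} covers every attribute.
{PostalCode, Qty, SupplierID} is a candidate key since {PostalCode, Qty, SupplierID}⁺ = {Category, City, PostalCode, ProductID, Qty, SupplierID, UnitPrice} covers every attribute.
No proper subset of any of these is a key, and no other minimal superkey exists.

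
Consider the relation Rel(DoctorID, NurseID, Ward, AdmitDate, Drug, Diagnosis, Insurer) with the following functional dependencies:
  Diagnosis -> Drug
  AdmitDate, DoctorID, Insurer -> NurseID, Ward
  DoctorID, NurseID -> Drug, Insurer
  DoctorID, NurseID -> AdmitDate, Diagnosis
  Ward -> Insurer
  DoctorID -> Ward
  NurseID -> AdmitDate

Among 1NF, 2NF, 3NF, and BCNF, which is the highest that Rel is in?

1NF

Candidate keys: {AdmitDate, DoctorID}, {DoctorID, NurseID}. Prime attributes: {AdmitDate, DoctorID, NurseID}.
For Diagnosis -> Drug we have {Diagnosis}⁺ = {Diagnosis, Drug}; {Diagnosis} is not a superkey, so BCNF fails.
Diagnosis -> Drug determines the non-prime attribute {Drug} from a non-superkey — 3NF is violated.
{DoctorID} is a proper subset of the key {AdmitDate, DoctorID}, and {DoctorID}⁺ contains the non-prime attributes {Insurer, Ward} — a partial dependency, so 2NF is violated.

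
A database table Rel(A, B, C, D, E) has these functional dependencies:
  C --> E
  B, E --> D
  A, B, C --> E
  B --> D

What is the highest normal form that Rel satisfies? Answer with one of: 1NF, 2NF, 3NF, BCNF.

1NF

Candidate key: {A, B, C}. Prime attributes: {A, B, C}.
For C --> E we have {C}⁺ = {C, E}; {C} is not a superkey, so BCNF fails.
Because {E} is non-prime and the left side of C --> E is not a superkey, the relation is not in 3NF.
Since {B} ⊂ {A, B, C} and {B}⁺ ⊇ {D} with {D} non-prime, there is a partial dependency; 2NF fails.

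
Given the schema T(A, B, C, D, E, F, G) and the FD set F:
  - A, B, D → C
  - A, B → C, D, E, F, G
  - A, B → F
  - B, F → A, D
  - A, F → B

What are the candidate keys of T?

{A, B}, {A, F}, {B, F}

{A, B}⁺ = {A, B, C, D, E, F, G}, which is every attribute, so {A, B} is a candidate key.
{A, F}⁺ = {A, B, C, D, E, F, G}, which is every attribute, so {A, F} is a candidate key.
{B, F}⁺ = {A, B, C, D, E, F, G}, which is every attribute, so {B, F} is a candidate key.
No proper subset of any of these is a key, and no other minimal superkey exists.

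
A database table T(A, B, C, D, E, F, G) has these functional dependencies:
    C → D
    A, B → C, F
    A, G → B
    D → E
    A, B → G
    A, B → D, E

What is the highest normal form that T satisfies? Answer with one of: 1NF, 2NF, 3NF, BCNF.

Candidate keys: {A, B}, {A, G}. Prime attributes: {A, B, G}.
C → D breaks BCNF: {C}⁺ = {C, D, E}, so {C} is not a superkey.
C → D determines the non-prime attribute {D} from a non-superkey — 3NF is violated.
No proper subset of a key has a non-prime attribute in its closure, so there is no partial dependency; 2NF holds.

2NF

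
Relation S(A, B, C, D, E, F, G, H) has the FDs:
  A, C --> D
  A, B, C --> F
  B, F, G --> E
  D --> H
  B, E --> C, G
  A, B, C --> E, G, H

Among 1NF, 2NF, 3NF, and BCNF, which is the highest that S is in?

Candidate keys: {A, B, C}, {A, B, E}, {A, B, F, G}. Prime attributes: {A, B, C, E, F, G}.
A, C --> D: {A, C}⁺ = {A, C, D, H}, which is not all of the attributes, so the left side is not a superkey — BCNF is violated.
A, C --> D has non-prime {D} on the right and a non-superkey on the left, so 3NF fails.
Since {A, C} ⊂ {A, B, C} and {A, C}⁺ ⊇ {D, H} with {D, H} non-prime, there is a partial dependency; 2NF fails.

1NF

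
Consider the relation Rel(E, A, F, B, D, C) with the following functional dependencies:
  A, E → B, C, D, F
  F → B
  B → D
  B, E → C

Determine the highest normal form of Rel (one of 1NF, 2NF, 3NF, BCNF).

2NF

Candidate key: {A, E}. Prime attributes: {A, E}.
F → B breaks BCNF: {F}⁺ = {B, D, F}, so {F} is not a superkey.
Because {B} is non-prime and the left side of F → B is not a superkey, the relation is not in 3NF.
Checking every proper subset of each key, none determines a non-prime attribute — 2NF is satisfied.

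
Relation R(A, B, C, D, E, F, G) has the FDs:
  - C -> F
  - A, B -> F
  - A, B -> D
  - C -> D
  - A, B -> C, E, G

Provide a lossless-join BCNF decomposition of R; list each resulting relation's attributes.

{A, B, C, E, G}; {C, D, F}

Candidate key of the original relation: {A, B}.
Within {A, B, C, D, E, F, G}: {C}⁺ ∩ {A, B, C, D, E, F, G} = {C, D, F}, not the whole set, so C -> D, F violates BCNF; decompose into {C, D, F} and {A, B, C, E, G}.
{C, D, F}: every determinant is a superkey — BCNF.
{A, B, C, E, G}: every determinant is a superkey — BCNF.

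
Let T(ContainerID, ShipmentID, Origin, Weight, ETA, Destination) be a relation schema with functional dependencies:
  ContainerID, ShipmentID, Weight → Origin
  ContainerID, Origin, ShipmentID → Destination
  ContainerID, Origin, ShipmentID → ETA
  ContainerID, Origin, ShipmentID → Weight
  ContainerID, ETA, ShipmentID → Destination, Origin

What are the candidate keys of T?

{ContainerID, ShipmentID} never appear on the right of any FD, so every key must include all of them.
{ContainerID, ETA, ShipmentID}⁺ = {ContainerID, Destination, ETA, Origin, ShipmentID, Weight} — all of the relation — so {ContainerID, ETA, ShipmentID} is a candidate key.
{ContainerID, Origin, ShipmentID}⁺ = {ContainerID, Destination, ETA, Origin, ShipmentID, Weight} — all of the relation — so {ContainerID, Origin, ShipmentID} is a candidate key.
{ContainerID, ShipmentID, Weight}⁺ = {ContainerID, Destination, ETA, Origin, ShipmentID, Weight} — all of the relation — so {ContainerID, ShipmentID, Weight} is a candidate key.
No proper subset of any of these is a key, and no other minimal superkey exists.

{ContainerID, ETA, ShipmentID}, {ContainerID, Origin, ShipmentID}, {ContainerID, ShipmentID, Weight}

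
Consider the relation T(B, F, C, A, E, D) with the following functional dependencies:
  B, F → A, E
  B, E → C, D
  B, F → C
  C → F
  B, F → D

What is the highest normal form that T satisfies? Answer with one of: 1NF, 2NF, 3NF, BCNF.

3NF

Candidate keys: {B, C}, {B, E}, {B, F}. Prime attributes: {B, C, E, F}.
C → F breaks BCNF: {C}⁺ = {C, F}, so {C} is not a superkey.
Its right-hand attributes {F} are all prime, as are those of every other non-superkey FD — the relation is in 3NF.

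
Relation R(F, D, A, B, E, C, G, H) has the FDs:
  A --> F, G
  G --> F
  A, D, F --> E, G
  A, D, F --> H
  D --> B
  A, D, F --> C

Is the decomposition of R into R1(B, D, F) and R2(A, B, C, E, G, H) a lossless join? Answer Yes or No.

No

The shared attributes are {B} and {B}⁺ = {B}.
Neither R1 nor R2 is contained in that closure, so the decomposition is lossy.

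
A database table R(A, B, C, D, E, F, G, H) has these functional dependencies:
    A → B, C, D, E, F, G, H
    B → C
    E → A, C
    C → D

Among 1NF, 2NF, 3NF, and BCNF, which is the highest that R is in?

Candidate keys: {A}, {E}. Prime attributes: {A, E}.
For B → C we have {B}⁺ = {B, C, D}; {B} is not a superkey, so BCNF fails.
B → C determines the non-prime attribute {C} from a non-superkey — 3NF is violated.
With only single-attribute keys there can be no partial dependency, so 2NF holds.

2NF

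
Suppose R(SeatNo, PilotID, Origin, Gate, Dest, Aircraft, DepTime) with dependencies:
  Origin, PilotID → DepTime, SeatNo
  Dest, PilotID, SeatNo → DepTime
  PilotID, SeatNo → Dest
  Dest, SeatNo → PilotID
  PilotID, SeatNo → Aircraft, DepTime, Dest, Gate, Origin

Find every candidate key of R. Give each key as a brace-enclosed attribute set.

Closure of {Dest, SeatNo} is {Aircraft, DepTime, Dest, Gate, Origin, PilotID, SeatNo}, the whole schema; {Dest, SeatNo} is a candidate key.
Closure of {Origin, PilotID} is {Aircraft, DepTime, Dest, Gate, Origin, PilotID, SeatNo}, the whole schema; {Origin, PilotID} is a candidate key.
Closure of {PilotID, SeatNo} is {Aircraft, DepTime, Dest, Gate, Origin, PilotID, SeatNo}, the whole schema; {PilotID, SeatNo} is a candidate key.
These are minimal and exhaustive — every other superkey contains one of them.

{Dest, SeatNo}, {Origin, PilotID}, {PilotID, SeatNo}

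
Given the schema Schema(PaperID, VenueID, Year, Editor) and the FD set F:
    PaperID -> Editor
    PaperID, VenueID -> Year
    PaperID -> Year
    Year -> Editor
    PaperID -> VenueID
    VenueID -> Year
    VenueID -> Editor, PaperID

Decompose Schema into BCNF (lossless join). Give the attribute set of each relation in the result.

Candidate keys of the original relation: {PaperID}, {VenueID}.
In {Editor, PaperID, VenueID, Year}, {Year} is not a superkey ({Year}⁺ restricted to this set is {Editor, Year}), so split on Year -> Editor into {Editor, Year} and {PaperID, VenueID, Year}.
{Editor, Year}: every determinant is a superkey — BCNF.
{PaperID, VenueID, Year}: every determinant is a superkey — BCNF.

{Editor, Year}; {PaperID, VenueID, Year}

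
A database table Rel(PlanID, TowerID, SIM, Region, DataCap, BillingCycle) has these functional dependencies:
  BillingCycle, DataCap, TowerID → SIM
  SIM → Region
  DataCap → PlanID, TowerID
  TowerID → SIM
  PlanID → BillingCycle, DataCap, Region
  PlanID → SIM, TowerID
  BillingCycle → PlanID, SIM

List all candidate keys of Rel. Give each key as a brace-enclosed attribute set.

Closure of {BillingCycle} is {BillingCycle, DataCap, PlanID, Region, SIM, TowerID}, the whole schema; {BillingCycle} is a candidate key.
Closure of {DataCap} is {BillingCycle, DataCap, PlanID, Region, SIM, TowerID}, the whole schema; {DataCap} is a candidate key.
Closure of {PlanID} is {BillingCycle, DataCap, PlanID, Region, SIM, TowerID}, the whole schema; {PlanID} is a candidate key.
No proper subset of any of these is a key, and no other minimal superkey exists.

{BillingCycle}, {DataCap}, {PlanID}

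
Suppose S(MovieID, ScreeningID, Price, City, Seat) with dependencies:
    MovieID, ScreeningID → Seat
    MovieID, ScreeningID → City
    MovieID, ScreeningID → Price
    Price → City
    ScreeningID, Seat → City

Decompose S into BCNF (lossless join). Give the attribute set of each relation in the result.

Candidate key of the original relation: {MovieID, ScreeningID}.
Within {City, MovieID, Price, ScreeningID, Seat}: {Price}⁺ ∩ {City, MovieID, Price, ScreeningID, Seat} = {City, Price}, not the whole set, so Price → City violates BCNF; decompose into {City, Price} and {MovieID, Price, ScreeningID, Seat}.
{City, Price} has no BCNF violation.
{MovieID, Price, ScreeningID, Seat} has no BCNF violation.

{City, Price}; {MovieID, Price, ScreeningID, Seat}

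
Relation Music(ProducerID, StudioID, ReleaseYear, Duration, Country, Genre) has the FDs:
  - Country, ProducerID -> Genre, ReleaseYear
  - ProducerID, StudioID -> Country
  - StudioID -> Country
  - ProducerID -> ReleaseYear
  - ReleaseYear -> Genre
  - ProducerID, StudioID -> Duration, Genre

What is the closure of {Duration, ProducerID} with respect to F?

Start with {Duration, ProducerID}.
ProducerID -> ReleaseYear applies; add {ReleaseYear} → now {Duration, ProducerID, ReleaseYear}.
ReleaseYear -> Genre applies; add {Genre} → now {Duration, Genre, ProducerID, ReleaseYear}.
No further FD applies.

{Duration, Genre, ProducerID, ReleaseYear}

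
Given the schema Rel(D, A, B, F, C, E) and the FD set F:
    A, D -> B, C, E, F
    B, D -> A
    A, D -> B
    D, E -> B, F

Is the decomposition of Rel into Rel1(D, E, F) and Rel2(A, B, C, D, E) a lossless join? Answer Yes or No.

Yes

Common attributes: {D, E}; their closure is {A, B, C, D, E, F}.
Since Rel1 ⊆ {A, B, C, D, E, F}, the intersection is a superkey of Rel1; the decomposition is lossless.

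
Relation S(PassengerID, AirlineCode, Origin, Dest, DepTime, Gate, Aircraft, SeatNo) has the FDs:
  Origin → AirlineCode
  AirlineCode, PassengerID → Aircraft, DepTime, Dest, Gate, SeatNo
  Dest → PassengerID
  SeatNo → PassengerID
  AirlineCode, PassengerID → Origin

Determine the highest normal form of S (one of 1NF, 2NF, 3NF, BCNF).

3NF

Candidate keys: {AirlineCode, Dest}, {AirlineCode, PassengerID}, {AirlineCode, SeatNo}, {Dest, Origin}, {Origin, PassengerID}, {Origin, SeatNo}. Prime attributes: {AirlineCode, Dest, Origin, PassengerID, SeatNo}.
Origin → AirlineCode breaks BCNF: {Origin}⁺ = {AirlineCode, Origin}, so {Origin} is not a superkey.
Its right-hand attributes {AirlineCode} are all prime, as are those of every other non-superkey FD — the relation is in 3NF.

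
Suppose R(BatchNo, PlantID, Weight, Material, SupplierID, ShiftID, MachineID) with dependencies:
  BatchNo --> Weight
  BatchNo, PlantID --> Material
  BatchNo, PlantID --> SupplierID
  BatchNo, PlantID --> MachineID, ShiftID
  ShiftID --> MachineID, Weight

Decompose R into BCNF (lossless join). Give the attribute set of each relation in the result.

Candidate key of the original relation: {BatchNo, PlantID}.
In {BatchNo, MachineID, Material, PlantID, ShiftID, SupplierID, Weight}, {BatchNo} is not a superkey ({BatchNo}⁺ restricted to this set is {BatchNo, Weight}), so split on BatchNo --> Weight into {BatchNo, Weight} and {BatchNo, MachineID, Material, PlantID, ShiftID, SupplierID}.
{BatchNo, Weight} has no BCNF violation.
In {BatchNo, MachineID, Material, PlantID, ShiftID, SupplierID}, {ShiftID} is not a superkey ({ShiftID}⁺ restricted to this set is {MachineID, ShiftID}), so split on ShiftID --> MachineID into {MachineID, ShiftID} and {BatchNo, Material, PlantID, ShiftID, SupplierID}.
{MachineID, ShiftID} has no BCNF violation.
{BatchNo, Material, PlantID, ShiftID, SupplierID} has no BCNF violation.

{BatchNo, Material, PlantID, ShiftID, SupplierID}; {BatchNo, Weight}; {MachineID, ShiftID}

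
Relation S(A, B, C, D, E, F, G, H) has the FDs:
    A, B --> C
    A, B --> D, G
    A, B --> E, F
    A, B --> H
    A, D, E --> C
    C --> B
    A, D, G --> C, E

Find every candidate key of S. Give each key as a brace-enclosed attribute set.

No FD produces {A}, so it must be in every candidate key.
Closure of {A, B} is {A, B, C, D, E, F, G, H}, the whole schema; {A, B} is a candidate key.
Closure of {A, C} is {A, B, C, D, E, F, G, H}, the whole schema; {A, C} is a candidate key.
Closure of {A, D, E} is {A, B, C, D, E, F, G, H}, the whole schema; {A, D, E} is a candidate key.
Closure of {A, D, G} is {A, B, C, D, E, F, G, H}, the whole schema; {A, D, G} is a candidate key.
No proper subset of any of these is a key, and no other minimal superkey exists.

{A, B}, {A, C}, {A, D, E}, {A, D, G}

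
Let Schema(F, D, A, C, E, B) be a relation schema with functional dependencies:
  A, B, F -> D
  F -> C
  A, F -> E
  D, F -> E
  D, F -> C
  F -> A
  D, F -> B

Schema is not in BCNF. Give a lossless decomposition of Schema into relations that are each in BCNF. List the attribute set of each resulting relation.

Candidate keys of the original relation: {B, F}, {D, F}.
Within {A, B, C, D, E, F}: {F}⁺ ∩ {A, B, C, D, E, F} = {A, C, E, F}, not the whole set, so F -> A, C, E violates BCNF; decompose into {A, C, E, F} and {B, D, F}.
{A, C, E, F}: every determinant is a superkey — BCNF.
{B, D, F}: every determinant is a superkey — BCNF.

{A, C, E, F}; {B, D, F}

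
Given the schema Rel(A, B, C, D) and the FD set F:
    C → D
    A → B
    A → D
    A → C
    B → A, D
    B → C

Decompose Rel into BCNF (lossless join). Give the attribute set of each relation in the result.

Candidate keys of the original relation: {A}, {B}.
{A, B, C, D}: {C} determines {C, D} here but is not a superkey — split on C → D, giving {C, D} and {A, B, C}.
{C, D}: every determinant is a superkey — BCNF.
{A, B, C}: every determinant is a superkey — BCNF.

{A, B, C}; {C, D}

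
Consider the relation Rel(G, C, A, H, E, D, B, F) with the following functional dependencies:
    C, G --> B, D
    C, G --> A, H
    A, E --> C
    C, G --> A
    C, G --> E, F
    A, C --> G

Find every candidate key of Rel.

{A, C}⁺ = {A, B, C, D, E, F, G, H} — all of the relation — so {A, C} is a candidate key.
{A, E}⁺ = {A, B, C, D, E, F, G, H} — all of the relation — so {A, E} is a candidate key.
{C, G}⁺ = {A, B, C, D, E, F, G, H} — all of the relation — so {C, G} is a candidate key.
Any other superkey properly contains one of these, so there are no further candidate keys.

{A, C}, {A, E}, {C, G}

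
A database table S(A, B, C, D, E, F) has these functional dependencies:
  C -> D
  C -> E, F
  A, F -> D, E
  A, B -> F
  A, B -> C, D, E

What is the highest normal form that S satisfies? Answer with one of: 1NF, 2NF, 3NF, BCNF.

2NF

Candidate key: {A, B}. Prime attributes: {A, B}.
C -> D: {C}⁺ = {C, D, E, F}, which is not all of the attributes, so the left side is not a superkey — BCNF is violated.
Because {D} is non-prime and the left side of C -> D is not a superkey, the relation is not in 3NF.
Checking every proper subset of each key, none determines a non-prime attribute — 2NF is satisfied.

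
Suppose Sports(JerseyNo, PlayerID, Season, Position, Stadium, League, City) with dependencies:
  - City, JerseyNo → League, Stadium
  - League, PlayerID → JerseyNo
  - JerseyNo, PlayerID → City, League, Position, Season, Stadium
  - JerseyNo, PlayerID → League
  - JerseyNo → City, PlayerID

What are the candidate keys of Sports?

{JerseyNo}⁺ = {City, JerseyNo, League, PlayerID, Position, Season, Stadium}, which is every attribute, so {JerseyNo} is a candidate key.
{League, PlayerID}⁺ = {City, JerseyNo, League, PlayerID, Position, Season, Stadium}, which is every attribute, so {League, PlayerID} is a candidate key.
These are minimal and exhaustive — every other superkey contains one of them.

{JerseyNo}, {League, PlayerID}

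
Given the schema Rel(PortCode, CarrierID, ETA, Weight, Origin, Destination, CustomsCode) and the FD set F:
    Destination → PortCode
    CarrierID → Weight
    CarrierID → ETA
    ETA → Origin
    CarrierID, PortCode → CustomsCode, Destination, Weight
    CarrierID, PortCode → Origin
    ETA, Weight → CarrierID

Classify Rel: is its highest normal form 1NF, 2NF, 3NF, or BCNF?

Candidate keys: {CarrierID, Destination}, {CarrierID, PortCode}, {Destination, ETA, Weight}, {ETA, PortCode, Weight}. Prime attributes: {CarrierID, Destination, ETA, PortCode, Weight}.
Destination → PortCode breaks BCNF: {Destination}⁺ = {Destination, PortCode}, so {Destination} is not a superkey.
ETA → Origin determines the non-prime attribute {Origin} from a non-superkey — 3NF is violated.
Since {CarrierID} ⊂ {CarrierID, Destination} and {CarrierID}⁺ ⊇ {Origin} with {Origin} non-prime, there is a partial dependency; 2NF fails.

1NF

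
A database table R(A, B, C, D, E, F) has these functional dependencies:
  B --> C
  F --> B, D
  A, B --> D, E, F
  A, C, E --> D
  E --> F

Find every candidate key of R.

{A, B}, {A, E}, {A, F}

Attributes never on any right-hand side: {A} — every candidate key must contain it.
{A, B}⁺ = {A, B, C, D, E, F}, which is every attribute, so {A, B} is a candidate key.
{A, E}⁺ = {A, B, C, D, E, F}, which is every attribute, so {A, E} is a candidate key.
{A, F}⁺ = {A, B, C, D, E, F}, which is every attribute, so {A, F} is a candidate key.
These are minimal and exhaustive — every other superkey contains one of them.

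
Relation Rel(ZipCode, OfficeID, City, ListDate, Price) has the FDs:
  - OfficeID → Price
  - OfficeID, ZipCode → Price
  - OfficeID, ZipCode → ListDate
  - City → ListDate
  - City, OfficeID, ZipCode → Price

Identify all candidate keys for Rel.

{City, OfficeID, ZipCode}

No FD produces {City, OfficeID, ZipCode}, so they must be in every candidate key.
Closure of {City, OfficeID, ZipCode} is {City, ListDate, OfficeID, Price, ZipCode}, the whole schema; {City, OfficeID, ZipCode} is a candidate key.
No smaller or unrelated set reaches every attribute, so there are no other keys.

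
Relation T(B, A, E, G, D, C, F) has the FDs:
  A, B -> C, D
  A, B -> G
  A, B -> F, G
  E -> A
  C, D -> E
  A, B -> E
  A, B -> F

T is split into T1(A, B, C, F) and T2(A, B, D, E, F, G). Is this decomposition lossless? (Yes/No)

The shared attributes are {A, B, F} and {A, B, F}⁺ = {A, B, C, D, E, F, G}.
This includes all of T1, so the common attributes are a superkey of T1 — the join is lossless.

Yes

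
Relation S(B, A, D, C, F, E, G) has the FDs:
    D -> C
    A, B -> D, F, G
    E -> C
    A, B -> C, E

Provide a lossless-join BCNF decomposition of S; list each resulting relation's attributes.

{A, B, D, E, F, G}; {C, D}

Candidate key of the original relation: {A, B}.
In {A, B, C, D, E, F, G}, {D} is not a superkey ({D}⁺ restricted to this set is {C, D}), so split on D -> C into {C, D} and {A, B, D, E, F, G}.
{C, D}: every determinant is a superkey — BCNF.
{A, B, D, E, F, G}: every determinant is a superkey — BCNF.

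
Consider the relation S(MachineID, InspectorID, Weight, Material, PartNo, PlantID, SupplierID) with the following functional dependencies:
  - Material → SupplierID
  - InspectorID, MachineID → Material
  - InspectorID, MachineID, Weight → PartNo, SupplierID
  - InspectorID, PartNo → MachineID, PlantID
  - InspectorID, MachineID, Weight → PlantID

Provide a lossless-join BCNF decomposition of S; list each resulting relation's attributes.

Candidate keys of the original relation: {InspectorID, MachineID, Weight}, {InspectorID, PartNo, Weight}.
In {InspectorID, MachineID, Material, PartNo, PlantID, SupplierID, Weight}, {Material} is not a superkey ({Material}⁺ restricted to this set is {Material, SupplierID}), so split on Material → SupplierID into {Material, SupplierID} and {InspectorID, MachineID, Material, PartNo, PlantID, Weight}.
{Material, SupplierID}: every determinant is a superkey — BCNF.
In {InspectorID, MachineID, Material, PartNo, PlantID, Weight}, {InspectorID, MachineID} is not a superkey ({InspectorID, MachineID}⁺ restricted to this set is {InspectorID, MachineID, Material}), so split on InspectorID, MachineID → Material into {InspectorID, MachineID, Material} and {InspectorID, MachineID, PartNo, PlantID, Weight}.
{InspectorID, MachineID, Material}: every determinant is a superkey — BCNF.
In {InspectorID, MachineID, PartNo, PlantID, Weight}, {InspectorID, PartNo} is not a superkey ({InspectorID, PartNo}⁺ restricted to this set is {InspectorID, MachineID, PartNo, PlantID}), so split on InspectorID, PartNo → MachineID, PlantID into {InspectorID, MachineID, PartNo, PlantID} and {InspectorID, PartNo, Weight}.
{InspectorID, MachineID, PartNo, PlantID}: every determinant is a superkey — BCNF.
{InspectorID, PartNo, Weight}: every determinant is a superkey — BCNF.

{InspectorID, MachineID, Material}; {InspectorID, MachineID, PartNo, PlantID}; {InspectorID, PartNo, Weight}; {Material, SupplierID}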